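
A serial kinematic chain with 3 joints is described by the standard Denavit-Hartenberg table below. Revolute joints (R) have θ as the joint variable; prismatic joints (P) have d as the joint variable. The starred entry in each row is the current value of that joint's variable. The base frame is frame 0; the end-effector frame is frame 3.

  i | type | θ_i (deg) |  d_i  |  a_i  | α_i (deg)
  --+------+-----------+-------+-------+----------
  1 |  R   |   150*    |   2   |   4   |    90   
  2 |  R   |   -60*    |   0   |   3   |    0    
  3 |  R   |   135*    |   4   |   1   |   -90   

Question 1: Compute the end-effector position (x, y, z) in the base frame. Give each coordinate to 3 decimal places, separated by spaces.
after link 1: o_1 = (-3.4641, 2.0000, 2.0000)
after link 2: o_2 = (-4.7631, 2.7500, -0.5981)
after link 3: o_3 = (-2.9873, 6.3435, 0.3678)

-2.987 6.344 0.368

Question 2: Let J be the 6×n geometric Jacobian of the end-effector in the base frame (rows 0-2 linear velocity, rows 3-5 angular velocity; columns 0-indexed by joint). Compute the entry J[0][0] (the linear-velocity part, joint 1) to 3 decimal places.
axis z_0 = ẑ; lever o_n−o_0 = (-2.9873,6.3435,0.3678)
cross product → J_v[:, 0] = (-6.3435,-2.9873,0.0000)
J_ω[:, 0] = z_0
entry J[0][0] = -6.3435

-6.344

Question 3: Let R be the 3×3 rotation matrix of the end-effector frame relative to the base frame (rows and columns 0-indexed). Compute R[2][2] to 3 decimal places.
End-effector z-axis (col 2 of R) = (0.8365,-0.4830,0.2588)
R[2][2] = 0.2588

0.259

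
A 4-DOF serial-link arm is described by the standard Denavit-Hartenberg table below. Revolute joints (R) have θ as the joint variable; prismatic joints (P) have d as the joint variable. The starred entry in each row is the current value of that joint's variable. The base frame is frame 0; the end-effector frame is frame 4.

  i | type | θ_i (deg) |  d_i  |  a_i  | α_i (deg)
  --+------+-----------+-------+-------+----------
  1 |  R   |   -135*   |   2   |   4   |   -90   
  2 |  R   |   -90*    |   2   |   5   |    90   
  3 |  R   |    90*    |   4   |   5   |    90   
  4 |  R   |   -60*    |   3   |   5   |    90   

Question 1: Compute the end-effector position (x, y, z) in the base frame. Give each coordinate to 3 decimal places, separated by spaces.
after link 1: o_1 = (-2.8284, -2.8284, 2.0000)
after link 2: o_2 = (-1.4142, -4.2426, 7.0000)
after link 3: o_3 = (4.9497, -4.9497, 7.0000)
after link 4: o_4 = (3.6557, -9.7794, 10.0000)

3.656 -9.779 10.000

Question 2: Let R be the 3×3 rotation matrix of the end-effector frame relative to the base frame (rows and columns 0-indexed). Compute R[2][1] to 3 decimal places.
1.000

End-effector y-axis (col 1 of R) = (-0.0000,0.0000,1.0000)
R[2][1] = 1.0000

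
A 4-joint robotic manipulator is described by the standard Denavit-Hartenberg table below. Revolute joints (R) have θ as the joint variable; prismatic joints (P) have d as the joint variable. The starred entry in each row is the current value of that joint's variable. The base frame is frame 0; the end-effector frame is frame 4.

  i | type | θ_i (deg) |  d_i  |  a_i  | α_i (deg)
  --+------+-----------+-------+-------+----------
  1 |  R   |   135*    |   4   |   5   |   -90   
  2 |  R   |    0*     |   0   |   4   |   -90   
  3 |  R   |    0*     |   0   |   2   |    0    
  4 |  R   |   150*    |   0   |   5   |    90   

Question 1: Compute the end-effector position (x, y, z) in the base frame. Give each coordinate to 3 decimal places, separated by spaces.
after link 1: o_1 = (-3.5355, 3.5355, 4.0000)
after link 2: o_2 = (-6.3640, 6.3640, 4.0000)
after link 3: o_3 = (-7.7782, 7.7782, 4.0000)
after link 4: o_4 = (-2.9485, 6.4841, 4.0000)

-2.949 6.484 4.000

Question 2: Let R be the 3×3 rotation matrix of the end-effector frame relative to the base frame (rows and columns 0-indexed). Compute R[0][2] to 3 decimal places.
0.259

End-effector z-axis (col 2 of R) = (0.2588,0.9659,-0.0000)
R[0][2] = 0.2588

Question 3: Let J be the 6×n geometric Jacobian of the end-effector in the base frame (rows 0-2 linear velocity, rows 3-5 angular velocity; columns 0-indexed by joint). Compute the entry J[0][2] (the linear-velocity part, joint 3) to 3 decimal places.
axis z_2 = (-0.0000,-0.0000,-1.0000); lever o_n−o_2 = (3.4154,0.1201,-0.0000)
cross product → J_v[:, 2] = (0.1201,-3.4154,0.0000)
J_ω[:, 2] = z_2
entry J[0][2] = 0.1201

0.120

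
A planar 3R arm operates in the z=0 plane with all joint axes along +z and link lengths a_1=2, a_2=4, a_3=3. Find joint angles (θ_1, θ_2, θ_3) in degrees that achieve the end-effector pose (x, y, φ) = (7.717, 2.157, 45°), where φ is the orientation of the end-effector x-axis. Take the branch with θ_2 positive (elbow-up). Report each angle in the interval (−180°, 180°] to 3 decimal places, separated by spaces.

wrist centre = target − a_3·(cos φ, sin φ) = (5.5957, 0.0357)
cos θ_2 = (31.3129−2²−4²)/(2·2·4) = 0.7071; θ_2 = 45.0041° (elbow-up)
β = atan2(0.0357,5.5957) = 0.3653°; ψ = atan2(2.8286,4.8282) = 30.3640°
θ_1 = β − ψ = -29.9987°
θ_3 = φ − θ_1 − θ_2 = 29.9946° (wrapped to (-180°,180°])

-29.999 45.004 29.995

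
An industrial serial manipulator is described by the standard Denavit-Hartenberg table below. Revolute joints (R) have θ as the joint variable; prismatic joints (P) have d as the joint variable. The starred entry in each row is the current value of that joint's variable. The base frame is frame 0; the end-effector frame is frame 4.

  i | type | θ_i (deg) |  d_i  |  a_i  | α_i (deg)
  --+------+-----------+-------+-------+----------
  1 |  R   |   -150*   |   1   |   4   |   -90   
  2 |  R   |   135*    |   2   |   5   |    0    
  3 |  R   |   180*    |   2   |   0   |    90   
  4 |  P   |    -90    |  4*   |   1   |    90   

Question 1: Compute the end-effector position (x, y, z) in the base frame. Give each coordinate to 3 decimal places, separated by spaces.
3.547 -1.416 0.293

after link 1: o_1 = (-3.4641, -2.0000, 1.0000)
after link 2: o_2 = (0.5978, -1.9643, -2.5355)
after link 3: o_3 = (1.5978, -3.6963, -2.5355)
after link 4: o_4 = (3.5473, -1.4161, 0.2929)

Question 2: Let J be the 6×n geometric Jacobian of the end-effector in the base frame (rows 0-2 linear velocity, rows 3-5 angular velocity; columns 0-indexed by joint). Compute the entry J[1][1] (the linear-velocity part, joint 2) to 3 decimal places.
0.354

axis z_1 = (0.5000,-0.8660,0.0000); lever o_n−o_1 = (7.0114,0.5839,-0.7071)
cross product → J_v[:, 1] = (0.6124,0.3536,6.3640)
J_ω[:, 1] = z_1
entry J[1][1] = 0.3536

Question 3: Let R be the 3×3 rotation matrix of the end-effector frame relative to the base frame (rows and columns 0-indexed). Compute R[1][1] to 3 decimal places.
End-effector y-axis (col 1 of R) = (0.6124,0.3536,0.7071)
R[1][1] = 0.3536

0.354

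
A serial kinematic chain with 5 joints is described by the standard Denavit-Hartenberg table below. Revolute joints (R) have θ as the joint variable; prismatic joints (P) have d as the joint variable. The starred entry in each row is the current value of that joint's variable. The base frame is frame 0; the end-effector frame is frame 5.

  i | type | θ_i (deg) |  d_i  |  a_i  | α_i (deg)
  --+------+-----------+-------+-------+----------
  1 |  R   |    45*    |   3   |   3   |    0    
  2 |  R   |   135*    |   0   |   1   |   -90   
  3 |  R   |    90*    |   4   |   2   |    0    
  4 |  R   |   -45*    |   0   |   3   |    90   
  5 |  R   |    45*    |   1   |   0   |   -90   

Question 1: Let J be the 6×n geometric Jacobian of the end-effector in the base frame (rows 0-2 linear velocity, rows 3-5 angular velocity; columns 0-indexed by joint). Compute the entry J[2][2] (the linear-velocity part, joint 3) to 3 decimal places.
axis z_2 = (-0.0000,-1.0000,0.0000); lever o_n−o_2 = (-2.8284,-4.0000,-3.4142)
cross product → J_v[:, 2] = (3.4142,-0.0000,-2.8284)
J_ω[:, 2] = z_2
entry J[2][2] = -2.8284

-2.828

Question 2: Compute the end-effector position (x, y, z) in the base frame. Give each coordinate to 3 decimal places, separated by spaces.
-1.707 -1.879 -0.414

after link 1: o_1 = (2.1213, 2.1213, 3.0000)
after link 2: o_2 = (1.1213, 2.1213, 3.0000)
after link 3: o_3 = (1.1213, -1.8787, 1.0000)
after link 4: o_4 = (-1.0000, -1.8787, -1.1213)
after link 5: o_5 = (-1.7071, -1.8787, -0.4142)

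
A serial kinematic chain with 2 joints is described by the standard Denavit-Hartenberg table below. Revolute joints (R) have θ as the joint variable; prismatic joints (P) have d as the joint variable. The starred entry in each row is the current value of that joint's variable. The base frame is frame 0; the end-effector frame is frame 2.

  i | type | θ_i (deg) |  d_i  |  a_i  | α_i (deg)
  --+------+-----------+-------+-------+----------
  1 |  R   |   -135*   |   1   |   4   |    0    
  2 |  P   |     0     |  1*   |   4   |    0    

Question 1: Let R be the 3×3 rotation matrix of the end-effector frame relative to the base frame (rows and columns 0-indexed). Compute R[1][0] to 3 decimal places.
-0.707

End-effector x-axis (col 0 of R) = (-0.7071,-0.7071,0.0000)
R[1][0] = -0.7071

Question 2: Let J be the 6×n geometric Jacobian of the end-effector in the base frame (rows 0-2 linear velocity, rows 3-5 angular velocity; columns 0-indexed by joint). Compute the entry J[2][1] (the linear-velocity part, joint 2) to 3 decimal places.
1.000

prismatic axis z_1 = (0.0000,0.0000,1.0000)
J_v[:, 1] = z_1; J_ω[:, 1] = (0,0,0)
entry J[2][1] = 1.0000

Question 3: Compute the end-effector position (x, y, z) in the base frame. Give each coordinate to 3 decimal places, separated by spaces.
-5.657 -5.657 2.000

after link 1: o_1 = (-2.8284, -2.8284, 1.0000)
after link 2: o_2 = (-5.6569, -5.6569, 2.0000)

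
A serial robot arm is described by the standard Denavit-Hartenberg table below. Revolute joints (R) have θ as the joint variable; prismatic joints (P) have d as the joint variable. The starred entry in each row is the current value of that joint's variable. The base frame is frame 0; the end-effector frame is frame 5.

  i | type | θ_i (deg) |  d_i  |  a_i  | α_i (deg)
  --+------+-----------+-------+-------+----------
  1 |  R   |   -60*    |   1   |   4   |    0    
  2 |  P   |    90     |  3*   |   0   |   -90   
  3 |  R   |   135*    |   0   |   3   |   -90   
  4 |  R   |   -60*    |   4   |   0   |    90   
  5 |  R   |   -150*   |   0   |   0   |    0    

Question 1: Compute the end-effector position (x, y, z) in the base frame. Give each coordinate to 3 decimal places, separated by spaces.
after link 1: o_1 = (2.0000, -3.4641, 1.0000)
after link 2: o_2 = (2.0000, -3.4641, 4.0000)
after link 3: o_3 = (0.1629, -4.5248, 1.8787)
after link 4: o_4 = (-2.2866, -5.9390, 4.7071)
after link 5: o_5 = (-2.2866, -5.9390, 4.7071)

-2.287 -5.939 4.707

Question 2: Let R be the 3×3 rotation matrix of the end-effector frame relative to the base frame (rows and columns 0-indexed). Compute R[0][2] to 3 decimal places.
0.280

End-effector z-axis (col 2 of R) = (0.2803,0.7392,0.6124)
R[0][2] = 0.2803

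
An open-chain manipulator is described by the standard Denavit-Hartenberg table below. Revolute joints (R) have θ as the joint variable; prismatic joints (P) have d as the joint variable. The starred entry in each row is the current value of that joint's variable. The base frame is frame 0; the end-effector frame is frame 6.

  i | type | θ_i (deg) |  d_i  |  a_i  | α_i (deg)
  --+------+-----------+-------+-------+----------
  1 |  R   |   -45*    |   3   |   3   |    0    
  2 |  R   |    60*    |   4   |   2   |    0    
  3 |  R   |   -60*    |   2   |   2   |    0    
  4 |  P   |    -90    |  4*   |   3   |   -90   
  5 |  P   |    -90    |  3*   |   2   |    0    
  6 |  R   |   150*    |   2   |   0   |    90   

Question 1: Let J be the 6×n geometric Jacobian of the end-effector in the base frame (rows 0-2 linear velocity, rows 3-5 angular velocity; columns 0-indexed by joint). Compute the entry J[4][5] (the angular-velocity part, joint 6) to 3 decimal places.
axis z_5 = (0.7071,-0.7071,0.0000); lever o_n−o_5 = (1.4142,-1.4142,0.0000)
cross product → J_v[:, 5] = (0.0000,0.0000,-0.0000)
J_ω[:, 5] = z_5
entry J[4][5] = -0.7071

-0.707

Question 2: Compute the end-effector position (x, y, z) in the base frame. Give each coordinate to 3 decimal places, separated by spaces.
6.882 -8.675 15.000

after link 1: o_1 = (2.1213, -2.1213, 3.0000)
after link 2: o_2 = (4.0532, -1.6037, 7.0000)
after link 3: o_3 = (5.4674, -3.0179, 9.0000)
after link 4: o_4 = (3.3461, -5.1392, 13.0000)
after link 5: o_5 = (5.4674, -7.2605, 15.0000)
after link 6: o_6 = (6.8816, -8.6748, 15.0000)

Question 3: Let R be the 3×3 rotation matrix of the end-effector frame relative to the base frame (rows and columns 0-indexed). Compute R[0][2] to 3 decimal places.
End-effector z-axis (col 2 of R) = (-0.6124,-0.6124,0.5000)
R[0][2] = -0.6124

-0.612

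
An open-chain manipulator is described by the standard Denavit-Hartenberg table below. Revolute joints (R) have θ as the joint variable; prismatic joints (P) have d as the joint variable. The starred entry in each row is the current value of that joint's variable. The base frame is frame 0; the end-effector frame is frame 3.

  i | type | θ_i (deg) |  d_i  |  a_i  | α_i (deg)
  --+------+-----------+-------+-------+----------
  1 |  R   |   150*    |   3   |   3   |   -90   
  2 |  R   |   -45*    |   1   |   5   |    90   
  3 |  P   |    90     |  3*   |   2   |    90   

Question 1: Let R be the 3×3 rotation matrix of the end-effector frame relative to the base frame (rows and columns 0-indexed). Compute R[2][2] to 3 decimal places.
0.707

End-effector z-axis (col 2 of R) = (-0.6124,0.3536,0.7071)
R[2][2] = 0.7071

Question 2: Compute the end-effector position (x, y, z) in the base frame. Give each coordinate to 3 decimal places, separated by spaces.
-5.323 -0.391 8.657

after link 1: o_1 = (-2.5981, 1.5000, 3.0000)
after link 2: o_2 = (-6.1599, 2.4017, 6.5355)
after link 3: o_3 = (-5.3228, -0.3910, 8.6569)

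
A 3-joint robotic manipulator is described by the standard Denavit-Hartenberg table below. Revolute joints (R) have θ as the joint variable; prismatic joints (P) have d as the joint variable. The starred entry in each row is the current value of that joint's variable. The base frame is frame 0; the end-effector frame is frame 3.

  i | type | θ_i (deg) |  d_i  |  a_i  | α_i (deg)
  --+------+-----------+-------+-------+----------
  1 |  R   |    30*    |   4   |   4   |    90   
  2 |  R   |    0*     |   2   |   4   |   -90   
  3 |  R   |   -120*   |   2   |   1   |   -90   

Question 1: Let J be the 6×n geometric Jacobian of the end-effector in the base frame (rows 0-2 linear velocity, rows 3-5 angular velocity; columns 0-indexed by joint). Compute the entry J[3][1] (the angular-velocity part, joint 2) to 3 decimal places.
axis z_1 = (0.5000,-0.8660,0.0000); lever o_n−o_1 = (4.4641,-0.7321,2.0000)
cross product → J_v[:, 1] = (-1.7321,-1.0000,3.5000)
J_ω[:, 1] = z_1
entry J[3][1] = 0.5000

0.500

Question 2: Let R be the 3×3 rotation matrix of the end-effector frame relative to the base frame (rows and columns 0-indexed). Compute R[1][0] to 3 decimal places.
-1.000

End-effector x-axis (col 0 of R) = (0.0000,-1.0000,0.0000)
R[1][0] = -1.0000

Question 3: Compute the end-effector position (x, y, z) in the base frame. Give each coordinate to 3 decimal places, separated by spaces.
7.928 1.268 6.000

after link 1: o_1 = (3.4641, 2.0000, 4.0000)
after link 2: o_2 = (7.9282, 2.2679, 4.0000)
after link 3: o_3 = (7.9282, 1.2679, 6.0000)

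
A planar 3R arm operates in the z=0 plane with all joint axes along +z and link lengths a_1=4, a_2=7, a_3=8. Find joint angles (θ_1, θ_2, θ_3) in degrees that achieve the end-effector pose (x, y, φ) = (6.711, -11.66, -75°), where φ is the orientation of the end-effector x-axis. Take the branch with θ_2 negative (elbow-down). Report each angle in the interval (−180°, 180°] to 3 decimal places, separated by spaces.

45.006 -120.001 -0.005

wrist centre = target − a_3·(cos φ, sin φ) = (4.6404, -3.9326)
cos θ_2 = (36.9990−4²−7²)/(2·4·7) = -0.5000; θ_2 = -120.0011° (elbow-down)
β = atan2(-3.9326,4.6404) = -40.2799°; ψ = atan2(-6.0621,0.4999) = -85.2861°
θ_1 = β − ψ = 45.0061°
θ_3 = φ − θ_1 − θ_2 = -0.0050° (wrapped to (-180°,180°])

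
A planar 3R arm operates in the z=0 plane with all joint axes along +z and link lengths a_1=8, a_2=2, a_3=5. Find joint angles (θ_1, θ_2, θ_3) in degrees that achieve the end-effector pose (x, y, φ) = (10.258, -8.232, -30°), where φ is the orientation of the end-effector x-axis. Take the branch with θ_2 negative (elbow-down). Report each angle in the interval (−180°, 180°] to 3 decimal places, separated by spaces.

-30.001 -90.008 90.009

wrist centre = target − a_3·(cos φ, sin φ) = (5.9279, -5.7320)
cos θ_2 = (67.9955−8²−2²)/(2·8·2) = -0.0001; θ_2 = -90.0081° (elbow-down)
β = atan2(-5.7320,5.9279) = -44.0376°; ψ = atan2(-2.0000,7.9997) = -14.0367°
θ_1 = β − ψ = -30.0009°
θ_3 = φ − θ_1 − θ_2 = 90.0089° (wrapped to (-180°,180°])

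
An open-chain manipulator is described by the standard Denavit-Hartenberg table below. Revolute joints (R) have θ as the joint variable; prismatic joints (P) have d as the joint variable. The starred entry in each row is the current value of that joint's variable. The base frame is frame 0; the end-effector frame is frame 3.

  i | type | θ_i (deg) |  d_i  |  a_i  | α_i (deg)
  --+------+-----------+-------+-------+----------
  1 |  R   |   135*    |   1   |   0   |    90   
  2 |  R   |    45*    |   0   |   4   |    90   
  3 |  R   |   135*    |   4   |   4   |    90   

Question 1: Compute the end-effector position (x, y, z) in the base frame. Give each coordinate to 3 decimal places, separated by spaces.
-0.586 4.586 -1.000

after link 1: o_1 = (0.0000, 0.0000, 1.0000)
after link 2: o_2 = (-2.0000, 2.0000, 3.8284)
after link 3: o_3 = (-0.5858, 4.5858, -1.0000)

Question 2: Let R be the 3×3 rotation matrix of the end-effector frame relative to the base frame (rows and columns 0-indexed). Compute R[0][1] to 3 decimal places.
End-effector y-axis (col 1 of R) = (-0.5000,0.5000,-0.7071)
R[0][1] = -0.5000

-0.500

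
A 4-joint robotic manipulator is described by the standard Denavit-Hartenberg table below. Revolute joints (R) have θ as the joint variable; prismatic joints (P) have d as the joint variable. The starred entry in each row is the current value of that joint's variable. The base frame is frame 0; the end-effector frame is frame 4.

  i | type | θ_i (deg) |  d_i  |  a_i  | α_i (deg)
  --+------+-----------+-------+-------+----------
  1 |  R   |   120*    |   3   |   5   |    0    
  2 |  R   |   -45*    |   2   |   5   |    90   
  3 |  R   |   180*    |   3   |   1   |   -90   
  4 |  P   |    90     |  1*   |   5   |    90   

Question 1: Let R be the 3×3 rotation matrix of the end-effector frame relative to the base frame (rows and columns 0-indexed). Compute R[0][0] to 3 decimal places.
End-effector x-axis (col 0 of R) = (-0.9659,0.2588,-0.0000)
R[0][0] = -0.9659

-0.966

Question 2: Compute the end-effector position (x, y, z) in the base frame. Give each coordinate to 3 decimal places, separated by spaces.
after link 1: o_1 = (-2.5000, 4.3301, 3.0000)
after link 2: o_2 = (-1.2059, 9.1598, 5.0000)
after link 3: o_3 = (1.4331, 7.4174, 5.0000)
after link 4: o_4 = (-3.3966, 8.7115, 4.0000)

-3.397 8.711 4.000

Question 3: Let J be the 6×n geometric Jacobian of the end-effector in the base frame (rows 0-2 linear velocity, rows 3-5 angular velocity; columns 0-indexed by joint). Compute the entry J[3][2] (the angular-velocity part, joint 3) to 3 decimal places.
0.966

axis z_2 = (0.9659,-0.2588,0.0000); lever o_n−o_2 = (-2.1907,-0.4483,-1.0000)
cross product → J_v[:, 2] = (0.2588,0.9659,-1.0000)
J_ω[:, 2] = z_2
entry J[3][2] = 0.9659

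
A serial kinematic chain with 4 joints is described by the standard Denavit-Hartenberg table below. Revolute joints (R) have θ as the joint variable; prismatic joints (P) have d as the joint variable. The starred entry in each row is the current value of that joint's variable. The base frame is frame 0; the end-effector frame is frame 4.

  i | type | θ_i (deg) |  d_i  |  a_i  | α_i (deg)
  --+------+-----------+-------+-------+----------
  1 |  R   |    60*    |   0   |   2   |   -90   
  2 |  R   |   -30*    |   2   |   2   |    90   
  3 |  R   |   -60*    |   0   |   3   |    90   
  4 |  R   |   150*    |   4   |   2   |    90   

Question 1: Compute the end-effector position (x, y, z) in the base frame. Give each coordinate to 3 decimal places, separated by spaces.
after link 1: o_1 = (1.0000, 1.7321, 0.0000)
after link 2: o_2 = (0.1340, 4.2321, 1.0000)
after link 3: o_3 = (3.0335, 4.0580, 1.7500)
after link 4: o_4 = (1.3415, 0.1274, 0.4510)

1.342 0.127 0.451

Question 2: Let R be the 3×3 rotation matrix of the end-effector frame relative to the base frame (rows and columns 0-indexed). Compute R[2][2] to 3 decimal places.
0.875

End-effector z-axis (col 2 of R) = (0.2667,-0.4040,0.8750)
R[2][2] = 0.8750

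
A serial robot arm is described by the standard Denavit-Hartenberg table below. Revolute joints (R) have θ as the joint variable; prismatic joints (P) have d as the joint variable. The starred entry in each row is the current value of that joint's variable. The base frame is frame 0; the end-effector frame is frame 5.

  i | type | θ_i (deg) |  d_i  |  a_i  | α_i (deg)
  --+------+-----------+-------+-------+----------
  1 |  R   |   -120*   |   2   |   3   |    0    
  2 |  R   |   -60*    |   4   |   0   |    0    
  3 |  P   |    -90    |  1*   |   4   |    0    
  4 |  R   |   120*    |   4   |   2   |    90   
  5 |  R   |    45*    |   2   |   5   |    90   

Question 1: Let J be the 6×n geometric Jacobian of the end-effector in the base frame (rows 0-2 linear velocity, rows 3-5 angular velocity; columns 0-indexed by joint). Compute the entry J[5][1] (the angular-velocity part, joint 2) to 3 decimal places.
1.000

axis z_1 = (0.0000,0.0000,1.0000); lever o_n−o_1 = (-5.7939,2.9643,12.5355)
cross product → J_v[:, 1] = (-2.9643,-5.7939,0.0000)
J_ω[:, 1] = z_1
entry J[5][1] = 1.0000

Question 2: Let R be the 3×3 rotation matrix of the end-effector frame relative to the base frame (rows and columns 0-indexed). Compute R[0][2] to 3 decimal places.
-0.612

End-effector z-axis (col 2 of R) = (-0.6124,-0.3536,-0.7071)
R[0][2] = -0.6124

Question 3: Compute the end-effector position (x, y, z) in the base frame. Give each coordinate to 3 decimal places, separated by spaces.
after link 1: o_1 = (-1.5000, -2.5981, 2.0000)
after link 2: o_2 = (-1.5000, -2.5981, 6.0000)
after link 3: o_3 = (-1.5000, 1.4019, 7.0000)
after link 4: o_4 = (-3.2321, 0.4019, 11.0000)
after link 5: o_5 = (-7.2939, 0.3662, 14.5355)

-7.294 0.366 14.536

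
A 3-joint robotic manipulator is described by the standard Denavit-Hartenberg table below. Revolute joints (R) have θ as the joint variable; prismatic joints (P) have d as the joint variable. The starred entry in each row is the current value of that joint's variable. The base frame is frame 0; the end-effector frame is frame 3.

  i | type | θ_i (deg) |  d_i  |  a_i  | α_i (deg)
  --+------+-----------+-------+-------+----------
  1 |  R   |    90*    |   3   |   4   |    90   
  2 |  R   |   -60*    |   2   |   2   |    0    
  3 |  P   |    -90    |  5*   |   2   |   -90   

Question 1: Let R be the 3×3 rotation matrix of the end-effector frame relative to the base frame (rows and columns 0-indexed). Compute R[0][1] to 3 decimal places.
End-effector y-axis (col 1 of R) = (-1.0000,0.0000,-0.0000)
R[0][1] = -1.0000

-1.000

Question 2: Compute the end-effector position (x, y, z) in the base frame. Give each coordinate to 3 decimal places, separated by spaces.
after link 1: o_1 = (0.0000, 4.0000, 3.0000)
after link 2: o_2 = (2.0000, 5.0000, 1.2679)
after link 3: o_3 = (7.0000, 3.2679, 0.2679)

7.000 3.268 0.268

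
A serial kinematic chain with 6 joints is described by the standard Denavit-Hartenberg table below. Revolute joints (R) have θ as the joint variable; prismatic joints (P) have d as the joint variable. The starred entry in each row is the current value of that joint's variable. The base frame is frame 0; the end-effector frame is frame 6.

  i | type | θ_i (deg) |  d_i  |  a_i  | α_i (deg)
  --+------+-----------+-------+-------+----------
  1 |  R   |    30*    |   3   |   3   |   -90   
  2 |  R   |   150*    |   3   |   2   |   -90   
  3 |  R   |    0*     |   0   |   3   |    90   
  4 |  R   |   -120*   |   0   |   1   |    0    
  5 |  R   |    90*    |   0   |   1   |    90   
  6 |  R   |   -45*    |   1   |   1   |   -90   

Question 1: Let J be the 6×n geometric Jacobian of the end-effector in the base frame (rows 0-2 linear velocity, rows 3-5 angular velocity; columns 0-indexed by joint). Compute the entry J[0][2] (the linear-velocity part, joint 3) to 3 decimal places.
axis z_2 = (-0.4330,-0.2500,0.8660); lever o_n−o_2 = (-1.1356,-1.4722,-3.9784)
cross product → J_v[:, 2] = (2.2695,-2.7062,0.3536)
J_ω[:, 2] = z_2
entry J[0][2] = 2.2695

2.270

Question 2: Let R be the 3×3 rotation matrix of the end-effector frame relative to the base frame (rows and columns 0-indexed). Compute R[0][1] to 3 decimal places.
-0.750

End-effector y-axis (col 1 of R) = (-0.7500,-0.4330,0.5000)
R[0][1] = -0.7500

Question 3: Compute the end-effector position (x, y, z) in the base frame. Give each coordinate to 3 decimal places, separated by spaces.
after link 1: o_1 = (2.5981, 1.5000, 3.0000)
after link 2: o_2 = (-0.4019, 3.2321, 2.0000)
after link 3: o_3 = (-2.6519, 1.9330, 0.5000)
after link 4: o_4 = (-1.9019, 2.3660, 0.0000)
after link 5: o_5 = (-2.3349, 2.1160, -0.8660)
after link 6: o_6 = (-1.5376, 1.7599, -1.9784)

-1.538 1.760 -1.978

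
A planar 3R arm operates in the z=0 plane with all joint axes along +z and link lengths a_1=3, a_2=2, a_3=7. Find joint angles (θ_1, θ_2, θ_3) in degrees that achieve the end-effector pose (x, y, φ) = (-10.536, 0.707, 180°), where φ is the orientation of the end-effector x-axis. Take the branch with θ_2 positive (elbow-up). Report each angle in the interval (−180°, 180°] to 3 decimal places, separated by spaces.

135.008 89.985 -44.993

wrist centre = target − a_3·(cos φ, sin φ) = (-3.5360, 0.7070)
cos θ_2 = (13.0031−3²−2²)/(2·3·2) = 0.0003; θ_2 = 89.9850° (elbow-up)
β = atan2(0.7070,-3.5360) = 168.6932°; ψ = atan2(2.0000,3.0005) = 33.6854°
θ_1 = β − ψ = 135.0077°
θ_3 = φ − θ_1 − θ_2 = -44.9927° (wrapped to (-180°,180°])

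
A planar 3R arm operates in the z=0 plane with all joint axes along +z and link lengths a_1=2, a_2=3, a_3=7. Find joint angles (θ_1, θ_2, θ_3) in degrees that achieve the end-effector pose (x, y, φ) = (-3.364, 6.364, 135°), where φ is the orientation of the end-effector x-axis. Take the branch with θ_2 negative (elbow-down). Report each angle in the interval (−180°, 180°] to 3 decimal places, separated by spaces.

135.002 -135.000 134.999

wrist centre = target − a_3·(cos φ, sin φ) = (1.5857, 1.4143)
cos θ_2 = (4.5147−2²−3²)/(2·2·3) = -0.7071; θ_2 = -135.0001° (elbow-down)
β = atan2(1.4143,1.5857) = 41.7282°; ψ = atan2(-2.1213,-0.1213) = -93.2733°
θ_1 = β − ψ = 135.0016°
θ_3 = φ − θ_1 − θ_2 = 134.9985° (wrapped to (-180°,180°])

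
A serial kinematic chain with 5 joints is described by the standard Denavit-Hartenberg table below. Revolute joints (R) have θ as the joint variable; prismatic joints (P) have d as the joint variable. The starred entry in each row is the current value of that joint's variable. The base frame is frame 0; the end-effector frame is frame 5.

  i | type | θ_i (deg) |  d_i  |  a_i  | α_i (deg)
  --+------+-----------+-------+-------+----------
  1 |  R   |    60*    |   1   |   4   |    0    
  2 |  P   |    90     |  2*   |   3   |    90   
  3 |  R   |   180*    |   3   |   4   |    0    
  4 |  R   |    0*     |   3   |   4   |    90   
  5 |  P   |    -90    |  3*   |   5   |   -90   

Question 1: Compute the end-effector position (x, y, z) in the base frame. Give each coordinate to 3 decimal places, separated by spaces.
after link 1: o_1 = (2.0000, 3.4641, 1.0000)
after link 2: o_2 = (-0.5981, 4.9641, 3.0000)
after link 3: o_3 = (4.3660, 5.5622, 3.0000)
after link 4: o_4 = (9.3301, 6.1603, 3.0000)
after link 5: o_5 = (6.8301, 1.8301, 6.0000)

6.830 1.830 6.000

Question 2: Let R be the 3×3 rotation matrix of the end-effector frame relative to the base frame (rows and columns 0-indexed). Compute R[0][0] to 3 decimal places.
-0.500

End-effector x-axis (col 0 of R) = (-0.5000,-0.8660,0.0000)
R[0][0] = -0.5000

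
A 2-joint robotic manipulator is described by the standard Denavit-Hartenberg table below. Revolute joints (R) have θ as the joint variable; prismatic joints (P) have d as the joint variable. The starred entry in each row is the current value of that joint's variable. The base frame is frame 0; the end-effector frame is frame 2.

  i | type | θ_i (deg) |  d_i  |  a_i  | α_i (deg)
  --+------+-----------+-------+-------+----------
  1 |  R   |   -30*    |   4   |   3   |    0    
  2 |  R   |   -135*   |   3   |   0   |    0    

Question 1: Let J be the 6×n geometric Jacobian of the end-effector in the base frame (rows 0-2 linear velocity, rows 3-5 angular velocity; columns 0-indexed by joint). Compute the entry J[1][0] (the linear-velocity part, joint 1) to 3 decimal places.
2.598

axis z_0 = ẑ; lever o_n−o_0 = (2.5981,-1.5000,7.0000)
cross product → J_v[:, 0] = (1.5000,2.5981,-0.0000)
J_ω[:, 0] = z_0
entry J[1][0] = 2.5981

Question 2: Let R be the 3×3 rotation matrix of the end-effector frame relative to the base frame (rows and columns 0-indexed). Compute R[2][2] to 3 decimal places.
End-effector z-axis (col 2 of R) = (0.0000,0.0000,1.0000)
R[2][2] = 1.0000

1.000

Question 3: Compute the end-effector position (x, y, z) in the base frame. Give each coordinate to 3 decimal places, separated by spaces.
after link 1: o_1 = (2.5981, -1.5000, 4.0000)
after link 2: o_2 = (2.5981, -1.5000, 7.0000)

2.598 -1.500 7.000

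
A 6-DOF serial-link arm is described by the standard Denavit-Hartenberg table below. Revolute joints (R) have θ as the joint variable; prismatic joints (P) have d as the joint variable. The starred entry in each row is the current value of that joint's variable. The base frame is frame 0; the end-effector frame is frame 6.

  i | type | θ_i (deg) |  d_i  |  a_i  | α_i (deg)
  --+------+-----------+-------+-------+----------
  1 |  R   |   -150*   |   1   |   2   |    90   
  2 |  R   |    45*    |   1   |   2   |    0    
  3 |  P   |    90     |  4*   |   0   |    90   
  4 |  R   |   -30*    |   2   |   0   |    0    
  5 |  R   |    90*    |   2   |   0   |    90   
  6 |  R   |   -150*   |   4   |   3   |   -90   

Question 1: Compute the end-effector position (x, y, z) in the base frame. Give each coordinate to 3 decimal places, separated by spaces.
after link 1: o_1 = (-1.7321, -1.0000, 1.0000)
after link 2: o_2 = (-3.4568, -0.8411, 2.4142)
after link 3: o_3 = (-5.4568, 2.6230, 2.4142)
after link 4: o_4 = (-6.6815, 1.9159, 3.8284)
after link 5: o_5 = (-7.9063, 1.2088, 5.2426)
after link 6: o_6 = (-3.5369, -1.1760, 5.7129)

-3.537 -1.176 5.713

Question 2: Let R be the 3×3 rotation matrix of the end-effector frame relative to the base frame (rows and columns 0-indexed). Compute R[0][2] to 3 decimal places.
0.467

End-effector z-axis (col 2 of R) = (0.4669,0.7696,-0.4356)
R[0][2] = 0.4669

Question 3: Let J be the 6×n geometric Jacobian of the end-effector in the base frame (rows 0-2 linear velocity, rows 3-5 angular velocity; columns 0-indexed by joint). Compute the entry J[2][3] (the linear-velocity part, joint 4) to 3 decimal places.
axis z_3 = (-0.6124,-0.3536,0.7071); lever o_n−o_3 = (1.9199,-3.7990,3.2987)
cross product → J_v[:, 3] = (1.5201,3.3776,3.0052)
J_ω[:, 3] = z_3
entry J[2][3] = 3.0052

3.005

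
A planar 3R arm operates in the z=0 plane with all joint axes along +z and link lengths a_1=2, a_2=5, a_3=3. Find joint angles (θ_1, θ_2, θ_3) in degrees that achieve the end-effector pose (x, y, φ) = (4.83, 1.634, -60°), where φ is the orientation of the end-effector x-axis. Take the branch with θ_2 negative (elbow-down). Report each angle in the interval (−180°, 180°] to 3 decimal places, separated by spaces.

120.003 -90.002 -90.001

wrist centre = target − a_3·(cos φ, sin φ) = (3.3300, 4.2321)
cos θ_2 = (28.9994−2²−5²)/(2·2·5) = -0.0000; θ_2 = -90.0018° (elbow-down)
β = atan2(4.2321,3.3300) = 51.8026°; ψ = atan2(-5.0000,1.9998) = -68.2001°
θ_1 = β − ψ = 120.0028°
θ_3 = φ − θ_1 − θ_2 = -90.0010° (wrapped to (-180°,180°])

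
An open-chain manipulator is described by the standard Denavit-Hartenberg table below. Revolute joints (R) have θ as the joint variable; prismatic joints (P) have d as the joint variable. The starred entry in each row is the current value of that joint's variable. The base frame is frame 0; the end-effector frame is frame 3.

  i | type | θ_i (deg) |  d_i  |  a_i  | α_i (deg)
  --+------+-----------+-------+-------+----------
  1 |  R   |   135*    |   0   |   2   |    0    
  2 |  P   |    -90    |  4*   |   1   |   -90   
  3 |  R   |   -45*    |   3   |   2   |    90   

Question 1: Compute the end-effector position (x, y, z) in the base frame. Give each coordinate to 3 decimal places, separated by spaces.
after link 1: o_1 = (-1.4142, 1.4142, 0.0000)
after link 2: o_2 = (-0.7071, 2.1213, 4.0000)
after link 3: o_3 = (-1.8284, 5.2426, 5.4142)

-1.828 5.243 5.414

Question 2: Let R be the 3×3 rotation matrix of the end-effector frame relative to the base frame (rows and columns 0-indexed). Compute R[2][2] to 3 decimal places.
0.707

End-effector z-axis (col 2 of R) = (-0.5000,-0.5000,0.7071)
R[2][2] = 0.7071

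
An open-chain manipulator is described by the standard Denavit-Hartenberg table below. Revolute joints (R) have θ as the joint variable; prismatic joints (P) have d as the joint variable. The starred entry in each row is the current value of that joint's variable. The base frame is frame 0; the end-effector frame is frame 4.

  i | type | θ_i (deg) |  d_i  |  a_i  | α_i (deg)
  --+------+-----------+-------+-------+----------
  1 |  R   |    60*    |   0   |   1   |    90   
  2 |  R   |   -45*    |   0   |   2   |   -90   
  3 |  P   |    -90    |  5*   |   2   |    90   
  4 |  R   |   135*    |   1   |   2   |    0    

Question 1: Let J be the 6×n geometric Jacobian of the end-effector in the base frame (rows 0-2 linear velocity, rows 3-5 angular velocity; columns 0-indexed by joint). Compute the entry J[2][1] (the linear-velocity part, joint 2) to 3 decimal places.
5.243

axis z_1 = (0.8660,-0.5000,0.0000); lever o_n−o_1 = (3.1286,4.2474,3.8284)
cross product → J_v[:, 1] = (-1.9142,-3.3155,5.2426)
J_ω[:, 1] = z_1
entry J[2][1] = 5.2426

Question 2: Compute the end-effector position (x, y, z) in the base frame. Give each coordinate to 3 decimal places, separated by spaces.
after link 1: o_1 = (0.5000, 0.8660, 0.0000)
after link 2: o_2 = (1.2071, 2.0908, -1.4142)
after link 3: o_3 = (4.7069, 4.1526, 2.1213)
after link 4: o_4 = (3.6286, 5.1134, 3.8284)

3.629 5.113 3.828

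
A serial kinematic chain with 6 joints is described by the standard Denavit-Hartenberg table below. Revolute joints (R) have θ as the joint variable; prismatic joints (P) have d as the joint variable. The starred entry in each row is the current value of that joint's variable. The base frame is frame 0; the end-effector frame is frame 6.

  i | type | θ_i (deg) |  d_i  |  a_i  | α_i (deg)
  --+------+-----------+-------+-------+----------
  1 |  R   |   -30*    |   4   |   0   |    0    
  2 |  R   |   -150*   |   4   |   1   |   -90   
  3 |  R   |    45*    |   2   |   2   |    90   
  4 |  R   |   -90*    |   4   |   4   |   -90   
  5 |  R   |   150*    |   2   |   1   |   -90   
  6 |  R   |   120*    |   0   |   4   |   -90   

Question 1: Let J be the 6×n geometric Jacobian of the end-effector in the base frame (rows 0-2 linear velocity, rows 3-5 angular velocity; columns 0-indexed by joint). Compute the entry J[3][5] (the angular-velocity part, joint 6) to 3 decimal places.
axis z_5 = (-0.6124,-0.5000,0.6124); lever o_n−o_5 = (1.7424,1.7321,3.1566)
cross product → J_v[:, 5] = (-2.6390,3.0000,-0.1895)
J_ω[:, 5] = z_5
entry J[3][5] = -0.6124

-0.612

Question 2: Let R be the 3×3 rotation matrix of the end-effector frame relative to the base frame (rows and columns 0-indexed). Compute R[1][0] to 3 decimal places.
0.433

End-effector x-axis (col 0 of R) = (0.4356,0.4330,0.7891)
R[1][0] = 0.4330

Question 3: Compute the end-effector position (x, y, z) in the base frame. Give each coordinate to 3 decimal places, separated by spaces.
after link 1: o_1 = (0.0000, 0.0000, 4.0000)
after link 2: o_2 = (-1.0000, 0.0000, 8.0000)
after link 3: o_3 = (-2.4142, -2.0000, 6.5858)
after link 4: o_4 = (-5.2426, 2.0000, 9.4142)
after link 5: o_5 = (-6.3033, 1.1340, 7.6464)
after link 6: o_6 = (-4.5609, 2.8660, 10.8030)

-4.561 2.866 10.803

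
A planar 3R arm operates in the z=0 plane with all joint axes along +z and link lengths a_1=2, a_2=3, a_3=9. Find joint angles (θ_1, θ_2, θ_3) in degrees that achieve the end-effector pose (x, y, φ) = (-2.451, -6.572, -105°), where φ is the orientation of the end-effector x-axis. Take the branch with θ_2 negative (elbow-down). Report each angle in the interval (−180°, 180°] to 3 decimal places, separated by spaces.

-173.446 -134.999 -156.555

wrist centre = target − a_3·(cos φ, sin φ) = (-0.1216, 2.1213)
cos θ_2 = (4.5148−2²−3²)/(2·2·3) = -0.7071; θ_2 = -134.9991° (elbow-down)
β = atan2(2.1213,-0.1216) = 93.2815°; ψ = atan2(-2.1214,-0.1213) = -93.2723°
θ_1 = β − ψ = 186.5539°
θ_3 = φ − θ_1 − θ_2 = -156.5547° (wrapped to (-180°,180°])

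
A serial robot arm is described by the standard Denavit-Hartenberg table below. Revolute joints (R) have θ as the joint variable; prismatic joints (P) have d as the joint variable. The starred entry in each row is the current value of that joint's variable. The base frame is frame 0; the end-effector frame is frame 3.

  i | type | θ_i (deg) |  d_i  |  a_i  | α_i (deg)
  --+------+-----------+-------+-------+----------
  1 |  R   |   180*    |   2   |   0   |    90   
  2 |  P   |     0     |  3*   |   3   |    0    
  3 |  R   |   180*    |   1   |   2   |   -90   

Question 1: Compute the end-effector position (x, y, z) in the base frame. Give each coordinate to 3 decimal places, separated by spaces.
-1.000 4.000 2.000

after link 1: o_1 = (0.0000, 0.0000, 2.0000)
after link 2: o_2 = (-3.0000, 3.0000, 2.0000)
after link 3: o_3 = (-1.0000, 4.0000, 2.0000)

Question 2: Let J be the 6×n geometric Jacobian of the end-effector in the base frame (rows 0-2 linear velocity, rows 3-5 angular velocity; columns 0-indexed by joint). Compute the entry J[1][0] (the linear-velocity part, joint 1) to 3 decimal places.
axis z_0 = ẑ; lever o_n−o_0 = (-1.0000,4.0000,2.0000)
cross product → J_v[:, 0] = (-4.0000,-1.0000,0.0000)
J_ω[:, 0] = z_0
entry J[1][0] = -1.0000

-1.000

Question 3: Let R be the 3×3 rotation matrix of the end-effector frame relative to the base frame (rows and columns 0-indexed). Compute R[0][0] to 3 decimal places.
1.000

End-effector x-axis (col 0 of R) = (1.0000,-0.0000,0.0000)
R[0][0] = 1.0000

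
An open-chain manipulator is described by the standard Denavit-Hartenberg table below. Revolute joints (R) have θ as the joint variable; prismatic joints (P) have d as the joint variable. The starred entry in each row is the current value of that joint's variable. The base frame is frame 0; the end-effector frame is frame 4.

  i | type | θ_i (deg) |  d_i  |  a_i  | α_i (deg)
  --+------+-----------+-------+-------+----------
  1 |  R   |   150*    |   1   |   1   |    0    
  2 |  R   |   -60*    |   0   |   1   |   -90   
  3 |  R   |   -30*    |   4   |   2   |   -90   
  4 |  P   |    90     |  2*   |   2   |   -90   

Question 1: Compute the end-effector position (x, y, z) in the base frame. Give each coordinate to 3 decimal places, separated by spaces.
-2.866 4.232 0.268

after link 1: o_1 = (-0.8660, 0.5000, 1.0000)
after link 2: o_2 = (-0.8660, 1.5000, 1.0000)
after link 3: o_3 = (-4.8660, 3.2321, 2.0000)
after link 4: o_4 = (-2.8660, 4.2321, 0.2679)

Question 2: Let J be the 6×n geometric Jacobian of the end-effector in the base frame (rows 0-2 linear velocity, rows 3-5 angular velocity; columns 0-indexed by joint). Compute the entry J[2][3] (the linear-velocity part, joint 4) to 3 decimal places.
-0.866

prismatic axis z_3 = (-0.0000,0.5000,-0.8660)
J_v[:, 3] = z_3; J_ω[:, 3] = (0,0,0)
entry J[2][3] = -0.8660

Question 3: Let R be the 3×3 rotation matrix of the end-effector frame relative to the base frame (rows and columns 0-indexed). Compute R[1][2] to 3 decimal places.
-0.866

End-effector z-axis (col 2 of R) = (0.0000,-0.8660,-0.5000)
R[1][2] = -0.8660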